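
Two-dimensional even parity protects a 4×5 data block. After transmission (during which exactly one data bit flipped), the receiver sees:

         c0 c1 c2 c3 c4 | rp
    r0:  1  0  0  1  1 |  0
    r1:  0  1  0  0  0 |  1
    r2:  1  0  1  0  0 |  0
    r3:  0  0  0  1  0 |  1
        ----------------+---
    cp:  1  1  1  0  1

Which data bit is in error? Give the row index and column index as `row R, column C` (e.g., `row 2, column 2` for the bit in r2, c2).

Recompute each row's even parity and compare to rp:
  r0: data parity 1, sent rp 0 → mismatch
  r1: data parity 1, sent rp 1 → ok
  r2: data parity 0, sent rp 0 → ok
  r3: data parity 1, sent rp 1 → ok
Recompute each column's even parity and compare to cp:
  c0: data parity 0, sent cp 1 → mismatch
  c1: data parity 1, sent cp 1 → ok
  c2: data parity 1, sent cp 1 → ok
  c3: data parity 0, sent cp 0 → ok
  c4: data parity 1, sent cp 1 → ok
Exactly one row (r0) and one column (c0) fail → the flipped bit is at their intersection.

row 0, column 0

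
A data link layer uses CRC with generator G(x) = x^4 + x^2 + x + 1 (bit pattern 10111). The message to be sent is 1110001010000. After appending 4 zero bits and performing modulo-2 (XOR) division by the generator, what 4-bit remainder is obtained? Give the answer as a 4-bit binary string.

1101

Append 4 zeros: 11100010100000000. Divide by 10111 (XOR where the leading bit is 1):
  pos 0: 11100 XOR 10111 = 01011
  pos 1: 10110 XOR 10111 = 00001
  pos 5: 11010 XOR 10111 = 01101
  pos 6: 11010 XOR 10111 = 01101
  pos 7: 11010 XOR 10111 = 01101
  pos 8: 11010 XOR 10111 = 01101
  pos 9: 11010 XOR 10111 = 01101
  pos 10: 11010 XOR 10111 = 01101
  pos 11: 11010 XOR 10111 = 01101
  pos 12: 11010 XOR 10111 = 01101
Remainder (last 4 bits) = 1101. This is the CRC / FCS.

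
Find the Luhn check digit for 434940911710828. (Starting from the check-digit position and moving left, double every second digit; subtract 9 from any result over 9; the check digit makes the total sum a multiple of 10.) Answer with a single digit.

Partial digits right→left: 8 2 8 0 1 7 1 1 9 0 4 9 4 3 4
Double every second digit counting from the check-digit position (so the 1st, 3rd, 5th, ... of the partial from the right).
  doubled (with −9 where >9): 7 7 2 2 9 8 8 8 → sum 51
  kept as-is: 2 0 7 1 0 9 3 → sum 22
Total = 51 + 22 = 73.
Check digit = (10 − (73 mod 10)) mod 10 = 7.

7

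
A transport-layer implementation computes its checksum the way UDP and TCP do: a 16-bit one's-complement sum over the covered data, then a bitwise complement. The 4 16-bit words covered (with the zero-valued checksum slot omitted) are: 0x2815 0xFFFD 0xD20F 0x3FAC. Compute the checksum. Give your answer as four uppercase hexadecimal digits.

C630

One's-complement addition (fold any carry out of bit 15 back into bit 0):
  0x2815 + 0xFFFD = 0x12812 → wrap carry → 0x2813
  0x2813 + 0xD20F = 0x0FA22
  0xFA22 + 0x3FAC = 0x139CE → wrap carry → 0x39CF
One's-complement sum = 0x39CF.
Checksum = ~0x39CF & 0xFFFF = 0xC630.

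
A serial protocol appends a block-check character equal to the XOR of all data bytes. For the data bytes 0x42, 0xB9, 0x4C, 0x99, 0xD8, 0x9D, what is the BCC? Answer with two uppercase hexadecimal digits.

6B

XOR the bytes together:
  start with 0x42
  0x42 ⊕ 0xB9 = 0xFB
  0xFB ⊕ 0x4C = 0xB7
  0xB7 ⊕ 0x99 = 0x2E
  0x2E ⊕ 0xD8 = 0xF6
  0xF6 ⊕ 0x9D = 0x6B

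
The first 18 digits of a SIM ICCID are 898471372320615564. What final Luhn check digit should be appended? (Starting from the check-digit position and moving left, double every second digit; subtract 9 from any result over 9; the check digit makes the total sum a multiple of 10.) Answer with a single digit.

2

Partial digits right→left: 4 6 5 5 1 6 0 2 3 2 7 3 1 7 4 8 9 8
Double every second digit counting from the check-digit position (so the 1st, 3rd, 5th, ... of the partial from the right).
  doubled (with −9 where >9): 8 1 2 0 6 5 2 8 9 → sum 41
  kept as-is: 6 5 6 2 2 3 7 8 8 → sum 47
Total = 41 + 47 = 88.
Check digit = (10 − (88 mod 10)) mod 10 = 2.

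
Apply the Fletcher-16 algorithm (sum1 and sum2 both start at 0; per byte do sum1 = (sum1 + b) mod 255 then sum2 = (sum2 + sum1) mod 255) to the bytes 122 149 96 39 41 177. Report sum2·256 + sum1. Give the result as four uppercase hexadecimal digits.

Running sums (mod 255):
  after byte 0 (122): sum1=122, sum2=122
  after byte 1 (149): sum1=16, sum2=138
  after byte 2 (96): sum1=112, sum2=250
  after byte 3 (39): sum1=151, sum2=146
  after byte 4 (41): sum1=192, sum2=83
  after byte 5 (177): sum1=114, sum2=197
Checksum = sum2·256 + sum1 = 197·256 + 114 = 50546 = 0xC572.

C572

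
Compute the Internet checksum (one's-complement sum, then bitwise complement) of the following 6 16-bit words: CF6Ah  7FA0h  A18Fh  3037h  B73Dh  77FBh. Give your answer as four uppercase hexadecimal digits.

AFF4

One's-complement addition (fold any carry out of bit 15 back into bit 0):
  0xCF6A + 0x7FA0 = 0x14F0A → wrap carry → 0x4F0B
  0x4F0B + 0xA18F = 0x0F09A
  0xF09A + 0x3037 = 0x120D1 → wrap carry → 0x20D2
  0x20D2 + 0xB73D = 0x0D80F
  0xD80F + 0x77FB = 0x1500A → wrap carry → 0x500B
One's-complement sum = 0x500B.
Checksum = ~0x500B & 0xFFFF = 0xAFF4.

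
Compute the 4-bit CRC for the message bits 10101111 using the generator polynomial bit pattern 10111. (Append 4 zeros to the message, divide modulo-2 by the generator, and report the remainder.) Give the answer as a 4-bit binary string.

0000

Append 4 zeros: 101011110000. Divide by 10111 (XOR where the leading bit is 1):
  pos 0: 10101 XOR 10111 = 00010
  pos 3: 10111 XOR 10111 = 00000
Remainder (last 4 bits) = 0000. This is the CRC / FCS.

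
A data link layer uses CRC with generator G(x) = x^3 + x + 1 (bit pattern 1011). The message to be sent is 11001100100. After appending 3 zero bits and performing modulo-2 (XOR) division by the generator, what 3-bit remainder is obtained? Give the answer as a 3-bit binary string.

Append 3 zeros: 11001100100000. Divide by 1011 (XOR where the leading bit is 1):
  pos 0: 1100 XOR 1011 = 0111
  pos 1: 1111 XOR 1011 = 0100
  pos 2: 1001 XOR 1011 = 0010
  pos 4: 1000 XOR 1011 = 0011
  pos 6: 1110 XOR 1011 = 0101
  pos 7: 1010 XOR 1011 = 0001
  pos 10: 1000 XOR 1011 = 0011
Remainder (last 3 bits) = 011. This is the CRC / FCS.

011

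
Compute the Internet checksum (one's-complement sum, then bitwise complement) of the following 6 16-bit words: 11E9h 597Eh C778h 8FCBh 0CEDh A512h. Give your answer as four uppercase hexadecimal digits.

One's-complement addition (fold any carry out of bit 15 back into bit 0):
  0x11E9 + 0x597E = 0x06B67
  0x6B67 + 0xC778 = 0x132DF → wrap carry → 0x32E0
  0x32E0 + 0x8FCB = 0x0C2AB
  0xC2AB + 0x0CED = 0x0CF98
  0xCF98 + 0xA512 = 0x174AA → wrap carry → 0x74AB
One's-complement sum = 0x74AB.
Checksum = ~0x74AB & 0xFFFF = 0x8B54.

8B54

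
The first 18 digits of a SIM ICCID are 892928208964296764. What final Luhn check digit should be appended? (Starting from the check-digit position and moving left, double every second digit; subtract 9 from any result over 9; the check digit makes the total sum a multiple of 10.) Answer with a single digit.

4

Partial digits right→left: 4 6 7 6 9 2 4 6 9 8 0 2 8 2 9 2 9 8
Double every second digit counting from the check-digit position (so the 1st, 3rd, 5th, ... of the partial from the right).
  doubled (with −9 where >9): 8 5 9 8 9 0 7 9 9 → sum 64
  kept as-is: 6 6 2 6 8 2 2 2 8 → sum 42
Total = 64 + 42 = 106.
Check digit = (10 − (106 mod 10)) mod 10 = 4.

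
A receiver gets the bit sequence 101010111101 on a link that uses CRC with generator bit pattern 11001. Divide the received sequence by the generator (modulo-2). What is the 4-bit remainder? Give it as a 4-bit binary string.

Modulo-2 division of 101010111101 by 11001:
  pos 0: 10101 XOR 11001 = 01100
  pos 1: 11000 XOR 11001 = 00001
  pos 5: 11111 XOR 11001 = 00110
  pos 7: 11001 XOR 11001 = 00000
Remainder = 0000 (zero — the frame passes the CRC check).

0000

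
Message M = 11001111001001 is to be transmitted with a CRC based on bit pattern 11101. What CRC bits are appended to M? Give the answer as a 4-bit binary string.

Append 4 zeros: 110011110010010000. Divide by 11101 (XOR where the leading bit is 1):
  pos 0: 11001 XOR 11101 = 00100
  pos 2: 10011 XOR 11101 = 01110
  pos 3: 11101 XOR 11101 = 00000
  pos 10: 10010 XOR 11101 = 01111
  pos 11: 11110 XOR 11101 = 00011
Remainder (last 4 bits) = 1100. This is the CRC / FCS.

1100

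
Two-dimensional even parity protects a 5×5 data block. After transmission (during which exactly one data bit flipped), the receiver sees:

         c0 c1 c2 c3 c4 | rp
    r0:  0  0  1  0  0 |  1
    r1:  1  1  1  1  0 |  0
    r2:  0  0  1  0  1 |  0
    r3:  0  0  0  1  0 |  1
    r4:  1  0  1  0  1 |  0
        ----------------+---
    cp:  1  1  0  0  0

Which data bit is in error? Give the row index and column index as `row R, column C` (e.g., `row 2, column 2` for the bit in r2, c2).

row 4, column 0

Recompute each row's even parity and compare to rp:
  r0: data parity 1, sent rp 1 → ok
  r1: data parity 0, sent rp 0 → ok
  r2: data parity 0, sent rp 0 → ok
  r3: data parity 1, sent rp 1 → ok
  r4: data parity 1, sent rp 0 → mismatch
Recompute each column's even parity and compare to cp:
  c0: data parity 0, sent cp 1 → mismatch
  c1: data parity 1, sent cp 1 → ok
  c2: data parity 0, sent cp 0 → ok
  c3: data parity 0, sent cp 0 → ok
  c4: data parity 0, sent cp 0 → ok
Exactly one row (r4) and one column (c0) fail → the flipped bit is at their intersection.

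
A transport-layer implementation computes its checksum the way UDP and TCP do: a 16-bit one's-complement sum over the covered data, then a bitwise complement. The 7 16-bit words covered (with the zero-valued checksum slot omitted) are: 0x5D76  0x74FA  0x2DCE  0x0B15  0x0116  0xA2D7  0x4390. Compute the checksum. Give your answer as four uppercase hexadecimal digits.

One's-complement addition (fold any carry out of bit 15 back into bit 0):
  0x5D76 + 0x74FA = 0x0D270
  0xD270 + 0x2DCE = 0x1003E → wrap carry → 0x003F
  0x003F + 0x0B15 = 0x00B54
  0x0B54 + 0x0116 = 0x00C6A
  0x0C6A + 0xA2D7 = 0x0AF41
  0xAF41 + 0x4390 = 0x0F2D1
One's-complement sum = 0xF2D1.
Checksum = ~0xF2D1 & 0xFFFF = 0x0D2E.

0D2E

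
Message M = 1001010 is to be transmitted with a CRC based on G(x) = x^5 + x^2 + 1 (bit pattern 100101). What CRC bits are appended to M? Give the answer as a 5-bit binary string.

Append 5 zeros: 100101000000. Divide by 100101 (XOR where the leading bit is 1):
  pos 0: 100101 XOR 100101 = 000000
Remainder (last 5 bits) = 00000. This is the CRC / FCS.

00000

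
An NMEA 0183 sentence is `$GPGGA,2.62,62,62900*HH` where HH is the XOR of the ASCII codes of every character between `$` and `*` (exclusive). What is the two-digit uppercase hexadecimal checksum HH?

5B

XOR the ASCII codes of the payload characters:
  'G' = 0x47 → acc = 0x47
  'P' = 0x50 → acc = 0x17
  'G' = 0x47 → acc = 0x50
  'G' = 0x47 → acc = 0x17
  'A' = 0x41 → acc = 0x56
  ',' = 0x2C → acc = 0x7A
  '2' = 0x32 → acc = 0x48
  '.' = 0x2E → acc = 0x66
  '6' = 0x36 → acc = 0x50
  '2' = 0x32 → acc = 0x62
  ',' = 0x2C → acc = 0x4E
  '6' = 0x36 → acc = 0x78
  '2' = 0x32 → acc = 0x4A
  ',' = 0x2C → acc = 0x66
  '6' = 0x36 → acc = 0x50
  '2' = 0x32 → acc = 0x62
  '9' = 0x39 → acc = 0x5B
  '0' = 0x30 → acc = 0x6B
  '0' = 0x30 → acc = 0x5B
Checksum = 0x5B.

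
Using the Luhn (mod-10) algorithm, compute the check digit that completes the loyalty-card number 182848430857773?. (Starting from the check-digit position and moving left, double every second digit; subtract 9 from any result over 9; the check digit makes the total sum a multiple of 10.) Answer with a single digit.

Partial digits right→left: 3 7 7 7 5 8 0 3 4 8 4 8 2 8 1
Double every second digit counting from the check-digit position (so the 1st, 3rd, 5th, ... of the partial from the right).
  doubled (with −9 where >9): 6 5 1 0 8 8 4 2 → sum 34
  kept as-is: 7 7 8 3 8 8 8 → sum 49
Total = 34 + 49 = 83.
Check digit = (10 − (83 mod 10)) mod 10 = 7.

7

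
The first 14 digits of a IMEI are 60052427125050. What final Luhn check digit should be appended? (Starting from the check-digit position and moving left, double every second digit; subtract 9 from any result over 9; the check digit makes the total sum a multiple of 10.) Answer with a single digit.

Partial digits right→left: 0 5 0 5 2 1 7 2 4 2 5 0 0 6
Double every second digit counting from the check-digit position (so the 1st, 3rd, 5th, ... of the partial from the right).
  doubled (with −9 where >9): 0 0 4 5 8 1 0 → sum 18
  kept as-is: 5 5 1 2 2 0 6 → sum 21
Total = 18 + 21 = 39.
Check digit = (10 − (39 mod 10)) mod 10 = 1.

1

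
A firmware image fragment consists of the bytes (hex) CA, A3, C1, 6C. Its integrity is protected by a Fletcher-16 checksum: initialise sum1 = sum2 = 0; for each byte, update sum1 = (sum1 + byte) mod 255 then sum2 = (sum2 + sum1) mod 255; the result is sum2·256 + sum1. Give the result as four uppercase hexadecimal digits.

069C

Running sums (mod 255):
  after byte 0 (CA): sum1=202, sum2=202
  after byte 1 (A3): sum1=110, sum2=57
  after byte 2 (C1): sum1=48, sum2=105
  after byte 3 (6C): sum1=156, sum2=6
Checksum = sum2·256 + sum1 = 6·256 + 156 = 1692 = 0x069C.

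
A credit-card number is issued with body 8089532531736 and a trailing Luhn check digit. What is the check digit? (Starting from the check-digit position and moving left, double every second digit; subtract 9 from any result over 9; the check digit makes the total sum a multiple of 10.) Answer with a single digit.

Partial digits right→left: 6 3 7 1 3 5 2 3 5 9 8 0 8
Double every second digit counting from the check-digit position (so the 1st, 3rd, 5th, ... of the partial from the right).
  doubled (with −9 where >9): 3 5 6 4 1 7 7 → sum 33
  kept as-is: 3 1 5 3 9 0 → sum 21
Total = 33 + 21 = 54.
Check digit = (10 − (54 mod 10)) mod 10 = 6.

6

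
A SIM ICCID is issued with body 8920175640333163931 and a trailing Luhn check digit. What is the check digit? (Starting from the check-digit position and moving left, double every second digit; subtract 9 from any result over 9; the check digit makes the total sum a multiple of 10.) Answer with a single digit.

Partial digits right→left: 1 3 9 3 6 1 3 3 3 0 4 6 5 7 1 0 2 9 8
Double every second digit counting from the check-digit position (so the 1st, 3rd, 5th, ... of the partial from the right).
  doubled (with −9 where >9): 2 9 3 6 6 8 1 2 4 7 → sum 48
  kept as-is: 3 3 1 3 0 6 7 0 9 → sum 32
Total = 48 + 32 = 80.
Check digit = (10 − (80 mod 10)) mod 10 = 0.

0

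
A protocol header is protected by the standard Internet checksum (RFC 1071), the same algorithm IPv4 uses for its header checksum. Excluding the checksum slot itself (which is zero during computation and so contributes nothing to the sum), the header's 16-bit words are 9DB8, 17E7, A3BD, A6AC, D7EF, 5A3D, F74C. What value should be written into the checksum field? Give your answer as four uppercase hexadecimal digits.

D67B

One's-complement addition (fold any carry out of bit 15 back into bit 0):
  0x9DB8 + 0x17E7 = 0x0B59F
  0xB59F + 0xA3BD = 0x1595C → wrap carry → 0x595D
  0x595D + 0xA6AC = 0x10009 → wrap carry → 0x000A
  0x000A + 0xD7EF = 0x0D7F9
  0xD7F9 + 0x5A3D = 0x13236 → wrap carry → 0x3237
  0x3237 + 0xF74C = 0x12983 → wrap carry → 0x2984
One's-complement sum = 0x2984.
Checksum = ~0x2984 & 0xFFFF = 0xD67B.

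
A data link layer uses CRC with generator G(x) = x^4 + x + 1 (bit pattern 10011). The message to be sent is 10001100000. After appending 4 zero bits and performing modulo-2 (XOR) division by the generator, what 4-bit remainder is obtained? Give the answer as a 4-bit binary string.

0100

Append 4 zeros: 100011000000000. Divide by 10011 (XOR where the leading bit is 1):
  pos 0: 10001 XOR 10011 = 00010
  pos 3: 10100 XOR 10011 = 00111
  pos 5: 11100 XOR 10011 = 01111
  pos 6: 11110 XOR 10011 = 01101
  pos 7: 11010 XOR 10011 = 01001
  pos 8: 10010 XOR 10011 = 00001
Remainder (last 4 bits) = 0100. This is the CRC / FCS.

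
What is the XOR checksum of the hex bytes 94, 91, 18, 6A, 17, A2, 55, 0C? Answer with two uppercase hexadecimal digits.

9B

XOR the bytes together:
  start with 0x94
  0x94 ⊕ 0x91 = 0x05
  0x05 ⊕ 0x18 = 0x1D
  0x1D ⊕ 0x6A = 0x77
  0x77 ⊕ 0x17 = 0x60
  0x60 ⊕ 0xA2 = 0xC2
  0xC2 ⊕ 0x55 = 0x97
  0x97 ⊕ 0x0C = 0x9B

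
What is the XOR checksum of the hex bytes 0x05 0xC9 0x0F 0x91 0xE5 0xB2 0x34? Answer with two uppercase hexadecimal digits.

31

XOR the bytes together:
  start with 0x05
  0x05 ⊕ 0xC9 = 0xCC
  0xCC ⊕ 0x0F = 0xC3
  0xC3 ⊕ 0x91 = 0x52
  0x52 ⊕ 0xE5 = 0xB7
  0xB7 ⊕ 0xB2 = 0x05
  0x05 ⊕ 0x34 = 0x31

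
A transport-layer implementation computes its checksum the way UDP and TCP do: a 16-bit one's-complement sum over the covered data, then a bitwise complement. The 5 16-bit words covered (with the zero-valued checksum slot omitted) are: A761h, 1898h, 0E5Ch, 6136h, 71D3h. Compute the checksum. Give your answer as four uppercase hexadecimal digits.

One's-complement addition (fold any carry out of bit 15 back into bit 0):
  0xA761 + 0x1898 = 0x0BFF9
  0xBFF9 + 0x0E5C = 0x0CE55
  0xCE55 + 0x6136 = 0x12F8B → wrap carry → 0x2F8C
  0x2F8C + 0x71D3 = 0x0A15F
One's-complement sum = 0xA15F.
Checksum = ~0xA15F & 0xFFFF = 0x5EA0.

5EA0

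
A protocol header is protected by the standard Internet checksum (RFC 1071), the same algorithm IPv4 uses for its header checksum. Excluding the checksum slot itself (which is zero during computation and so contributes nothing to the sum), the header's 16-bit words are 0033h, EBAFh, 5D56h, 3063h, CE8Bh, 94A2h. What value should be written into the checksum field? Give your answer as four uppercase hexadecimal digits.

One's-complement addition (fold any carry out of bit 15 back into bit 0):
  0x0033 + 0xEBAF = 0x0EBE2
  0xEBE2 + 0x5D56 = 0x14938 → wrap carry → 0x4939
  0x4939 + 0x3063 = 0x0799C
  0x799C + 0xCE8B = 0x14827 → wrap carry → 0x4828
  0x4828 + 0x94A2 = 0x0DCCA
One's-complement sum = 0xDCCA.
Checksum = ~0xDCCA & 0xFFFF = 0x2335.

2335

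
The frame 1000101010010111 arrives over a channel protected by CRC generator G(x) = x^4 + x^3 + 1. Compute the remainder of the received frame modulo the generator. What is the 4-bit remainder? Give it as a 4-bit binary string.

Modulo-2 division of 1000101010010111 by 11001:
  pos 0: 10001 XOR 11001 = 01000
  pos 1: 10000 XOR 11001 = 01001
  pos 2: 10011 XOR 11001 = 01010
  pos 3: 10100 XOR 11001 = 01101
  pos 4: 11011 XOR 11001 = 00010
  pos 7: 10001 XOR 11001 = 01000
  pos 8: 10000 XOR 11001 = 01001
  pos 9: 10011 XOR 11001 = 01010
  pos 10: 10101 XOR 11001 = 01100
  pos 11: 11001 XOR 11001 = 00000
Remainder = 0000 (zero — the frame passes the CRC check).

0000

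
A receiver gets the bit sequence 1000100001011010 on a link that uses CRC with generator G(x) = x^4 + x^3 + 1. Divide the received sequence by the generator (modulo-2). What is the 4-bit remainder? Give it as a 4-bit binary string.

Modulo-2 division of 1000100001011010 by 11001:
  pos 0: 10001 XOR 11001 = 01000
  pos 1: 10000 XOR 11001 = 01001
  pos 2: 10010 XOR 11001 = 01011
  pos 3: 10110 XOR 11001 = 01111
  pos 4: 11110 XOR 11001 = 00111
  pos 6: 11110 XOR 11001 = 00111
  pos 8: 11111 XOR 11001 = 00110
  pos 10: 11001 XOR 11001 = 00000
Remainder = 0000 (zero — the frame passes the CRC check).

0000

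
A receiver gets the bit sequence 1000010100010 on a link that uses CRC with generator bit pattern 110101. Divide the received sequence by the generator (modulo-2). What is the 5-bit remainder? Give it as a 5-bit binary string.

Modulo-2 division of 1000010100010 by 110101:
  pos 0: 100001 XOR 110101 = 010100
  pos 1: 101000 XOR 110101 = 011101
  pos 2: 111011 XOR 110101 = 001110
  pos 4: 111000 XOR 110101 = 001101
  pos 6: 110101 XOR 110101 = 000000
Remainder = 00000 (zero — the frame passes the CRC check).

00000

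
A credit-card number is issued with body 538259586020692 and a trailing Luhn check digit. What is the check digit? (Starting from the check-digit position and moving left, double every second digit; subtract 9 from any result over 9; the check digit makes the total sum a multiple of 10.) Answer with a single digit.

Partial digits right→left: 2 9 6 0 2 0 6 8 5 9 5 2 8 3 5
Double every second digit counting from the check-digit position (so the 1st, 3rd, 5th, ... of the partial from the right).
  doubled (with −9 where >9): 4 3 4 3 1 1 7 1 → sum 24
  kept as-is: 9 0 0 8 9 2 3 → sum 31
Total = 24 + 31 = 55.
Check digit = (10 − (55 mod 10)) mod 10 = 5.

5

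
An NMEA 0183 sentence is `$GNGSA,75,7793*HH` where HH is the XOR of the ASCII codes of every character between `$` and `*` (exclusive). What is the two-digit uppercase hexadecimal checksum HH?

54

XOR the ASCII codes of the payload characters:
  'G' = 0x47 → acc = 0x47
  'N' = 0x4E → acc = 0x09
  'G' = 0x47 → acc = 0x4E
  'S' = 0x53 → acc = 0x1D
  'A' = 0x41 → acc = 0x5C
  ',' = 0x2C → acc = 0x70
  '7' = 0x37 → acc = 0x47
  '5' = 0x35 → acc = 0x72
  ',' = 0x2C → acc = 0x5E
  '7' = 0x37 → acc = 0x69
  '7' = 0x37 → acc = 0x5E
  '9' = 0x39 → acc = 0x67
  '3' = 0x33 → acc = 0x54
Checksum = 0x54.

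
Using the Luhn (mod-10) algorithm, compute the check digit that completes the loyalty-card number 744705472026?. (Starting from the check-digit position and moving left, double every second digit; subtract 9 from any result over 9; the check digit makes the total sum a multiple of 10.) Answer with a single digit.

9

Partial digits right→left: 6 2 0 2 7 4 5 0 7 4 4 7
Double every second digit counting from the check-digit position (so the 1st, 3rd, 5th, ... of the partial from the right).
  doubled (with −9 where >9): 3 0 5 1 5 8 → sum 22
  kept as-is: 2 2 4 0 4 7 → sum 19
Total = 22 + 19 = 41.
Check digit = (10 − (41 mod 10)) mod 10 = 9.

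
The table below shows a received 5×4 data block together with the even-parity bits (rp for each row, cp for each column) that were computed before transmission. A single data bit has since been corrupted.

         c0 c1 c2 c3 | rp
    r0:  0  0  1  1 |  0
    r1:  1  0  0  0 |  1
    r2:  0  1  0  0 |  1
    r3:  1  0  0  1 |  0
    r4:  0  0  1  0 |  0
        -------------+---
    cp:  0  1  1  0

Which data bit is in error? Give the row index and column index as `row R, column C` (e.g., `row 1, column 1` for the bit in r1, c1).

Recompute each row's even parity and compare to rp:
  r0: data parity 0, sent rp 0 → ok
  r1: data parity 1, sent rp 1 → ok
  r2: data parity 1, sent rp 1 → ok
  r3: data parity 0, sent rp 0 → ok
  r4: data parity 1, sent rp 0 → mismatch
Recompute each column's even parity and compare to cp:
  c0: data parity 0, sent cp 0 → ok
  c1: data parity 1, sent cp 1 → ok
  c2: data parity 0, sent cp 1 → mismatch
  c3: data parity 0, sent cp 0 → ok
Exactly one row (r4) and one column (c2) fail → the flipped bit is at their intersection.

row 4, column 2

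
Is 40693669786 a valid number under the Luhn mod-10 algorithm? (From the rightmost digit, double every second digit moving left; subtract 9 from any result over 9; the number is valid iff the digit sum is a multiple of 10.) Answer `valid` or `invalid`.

From the right, keep odd positions and double even positions (subtract 9 from any doubled value over 9):
  doubled (positions 2,4,...): 7 9 3 9 0 → sum 28
  kept (positions 1,3,...): 6 7 6 3 6 4 → sum 32
Total = 60.
60 mod 10 = 0, so the number is valid.

valid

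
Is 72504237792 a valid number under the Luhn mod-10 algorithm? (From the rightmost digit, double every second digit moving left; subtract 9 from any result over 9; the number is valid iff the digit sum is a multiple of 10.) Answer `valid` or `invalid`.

From the right, keep odd positions and double even positions (subtract 9 from any doubled value over 9):
  doubled (positions 2,4,...): 9 5 4 0 4 → sum 22
  kept (positions 1,3,...): 2 7 3 4 5 7 → sum 28
Total = 50.
50 mod 10 = 0, so the number is valid.

valid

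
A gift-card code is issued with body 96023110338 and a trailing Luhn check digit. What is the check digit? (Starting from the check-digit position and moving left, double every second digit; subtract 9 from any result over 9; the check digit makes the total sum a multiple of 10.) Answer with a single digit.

8

Partial digits right→left: 8 3 3 0 1 1 3 2 0 6 9
Double every second digit counting from the check-digit position (so the 1st, 3rd, 5th, ... of the partial from the right).
  doubled (with −9 where >9): 7 6 2 6 0 9 → sum 30
  kept as-is: 3 0 1 2 6 → sum 12
Total = 30 + 12 = 42.
Check digit = (10 − (42 mod 10)) mod 10 = 8.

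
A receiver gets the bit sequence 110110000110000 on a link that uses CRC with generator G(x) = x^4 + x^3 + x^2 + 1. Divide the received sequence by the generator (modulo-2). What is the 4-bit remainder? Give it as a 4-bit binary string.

Modulo-2 division of 110110000110000 by 11101:
  pos 0: 11011 XOR 11101 = 00110
  pos 2: 11000 XOR 11101 = 00101
  pos 4: 10100 XOR 11101 = 01001
  pos 5: 10011 XOR 11101 = 01110
  pos 6: 11101 XOR 11101 = 00000
Remainder = 0000 (zero — the frame passes the CRC check).

0000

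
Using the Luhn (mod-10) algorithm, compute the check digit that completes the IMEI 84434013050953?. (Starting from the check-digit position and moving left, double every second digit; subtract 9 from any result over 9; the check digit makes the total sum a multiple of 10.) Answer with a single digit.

Partial digits right→left: 3 5 9 0 5 0 3 1 0 4 3 4 4 8
Double every second digit counting from the check-digit position (so the 1st, 3rd, 5th, ... of the partial from the right).
  doubled (with −9 where >9): 6 9 1 6 0 6 8 → sum 36
  kept as-is: 5 0 0 1 4 4 8 → sum 22
Total = 36 + 22 = 58.
Check digit = (10 − (58 mod 10)) mod 10 = 2.

2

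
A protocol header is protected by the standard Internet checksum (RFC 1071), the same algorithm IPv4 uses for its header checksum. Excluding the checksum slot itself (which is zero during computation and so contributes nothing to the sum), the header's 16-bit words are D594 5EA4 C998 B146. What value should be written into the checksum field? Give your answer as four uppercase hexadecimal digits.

50E7

One's-complement addition (fold any carry out of bit 15 back into bit 0):
  0xD594 + 0x5EA4 = 0x13438 → wrap carry → 0x3439
  0x3439 + 0xC998 = 0x0FDD1
  0xFDD1 + 0xB146 = 0x1AF17 → wrap carry → 0xAF18
One's-complement sum = 0xAF18.
Checksum = ~0xAF18 & 0xFFFF = 0x50E7.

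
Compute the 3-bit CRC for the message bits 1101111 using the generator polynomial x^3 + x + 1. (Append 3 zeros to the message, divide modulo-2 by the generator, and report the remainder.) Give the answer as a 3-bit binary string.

Append 3 zeros: 1101111000. Divide by 1011 (XOR where the leading bit is 1):
  pos 0: 1101 XOR 1011 = 0110
  pos 1: 1101 XOR 1011 = 0110
  pos 2: 1101 XOR 1011 = 0110
  pos 3: 1101 XOR 1011 = 0110
  pos 4: 1100 XOR 1011 = 0111
  pos 5: 1110 XOR 1011 = 0101
  pos 6: 1010 XOR 1011 = 0001
Remainder (last 3 bits) = 001. This is the CRC / FCS.

001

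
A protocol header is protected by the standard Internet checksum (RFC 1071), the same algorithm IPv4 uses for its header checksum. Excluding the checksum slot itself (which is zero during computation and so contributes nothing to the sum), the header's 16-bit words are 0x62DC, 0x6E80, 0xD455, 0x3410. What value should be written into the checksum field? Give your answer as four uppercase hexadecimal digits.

One's-complement addition (fold any carry out of bit 15 back into bit 0):
  0x62DC + 0x6E80 = 0x0D15C
  0xD15C + 0xD455 = 0x1A5B1 → wrap carry → 0xA5B2
  0xA5B2 + 0x3410 = 0x0D9C2
One's-complement sum = 0xD9C2.
Checksum = ~0xD9C2 & 0xFFFF = 0x263D.

263D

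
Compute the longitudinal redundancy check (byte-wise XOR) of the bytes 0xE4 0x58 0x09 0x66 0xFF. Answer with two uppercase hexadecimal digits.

2C

XOR the bytes together:
  start with 0xE4
  0xE4 ⊕ 0x58 = 0xBC
  0xBC ⊕ 0x09 = 0xB5
  0xB5 ⊕ 0x66 = 0xD3
  0xD3 ⊕ 0xFF = 0x2C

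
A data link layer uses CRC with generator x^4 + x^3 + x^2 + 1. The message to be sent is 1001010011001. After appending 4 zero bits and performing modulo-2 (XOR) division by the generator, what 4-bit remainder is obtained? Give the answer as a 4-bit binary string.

1001

Append 4 zeros: 10010100110010000. Divide by 11101 (XOR where the leading bit is 1):
  pos 0: 10010 XOR 11101 = 01111
  pos 1: 11111 XOR 11101 = 00010
  pos 4: 10001 XOR 11101 = 01100
  pos 5: 11001 XOR 11101 = 00100
  pos 7: 10000 XOR 11101 = 01101
  pos 8: 11011 XOR 11101 = 00110
  pos 10: 11000 XOR 11101 = 00101
  pos 12: 10100 XOR 11101 = 01001
Remainder (last 4 bits) = 1001. This is the CRC / FCS.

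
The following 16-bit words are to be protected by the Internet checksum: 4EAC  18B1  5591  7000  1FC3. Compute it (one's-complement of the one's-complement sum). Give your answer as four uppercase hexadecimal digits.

One's-complement addition (fold any carry out of bit 15 back into bit 0):
  0x4EAC + 0x18B1 = 0x0675D
  0x675D + 0x5591 = 0x0BCEE
  0xBCEE + 0x7000 = 0x12CEE → wrap carry → 0x2CEF
  0x2CEF + 0x1FC3 = 0x04CB2
One's-complement sum = 0x4CB2.
Checksum = ~0x4CB2 & 0xFFFF = 0xB34D.

B34D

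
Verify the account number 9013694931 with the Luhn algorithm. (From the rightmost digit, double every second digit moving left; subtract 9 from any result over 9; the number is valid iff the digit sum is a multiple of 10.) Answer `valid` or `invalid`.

From the right, keep odd positions and double even positions (subtract 9 from any doubled value over 9):
  doubled (positions 2,4,...): 6 8 3 2 9 → sum 28
  kept (positions 1,3,...): 1 9 9 3 0 → sum 22
Total = 50.
50 mod 10 = 0, so the number is valid.

valid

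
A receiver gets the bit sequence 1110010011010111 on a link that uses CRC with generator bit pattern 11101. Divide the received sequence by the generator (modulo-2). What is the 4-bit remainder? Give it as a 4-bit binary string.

0000

Modulo-2 division of 1110010011010111 by 11101:
  pos 0: 11100 XOR 11101 = 00001
  pos 4: 11001 XOR 11101 = 00100
  pos 6: 10010 XOR 11101 = 01111
  pos 7: 11111 XOR 11101 = 00010
  pos 10: 10011 XOR 11101 = 01110
  pos 11: 11101 XOR 11101 = 00000
Remainder = 0000 (zero — the frame passes the CRC check).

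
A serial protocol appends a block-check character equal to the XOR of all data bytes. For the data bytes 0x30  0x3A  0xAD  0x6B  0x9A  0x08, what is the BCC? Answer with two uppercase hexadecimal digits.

5E

XOR the bytes together:
  start with 0x30
  0x30 ⊕ 0x3A = 0x0A
  0x0A ⊕ 0xAD = 0xA7
  0xA7 ⊕ 0x6B = 0xCC
  0xCC ⊕ 0x9A = 0x56
  0x56 ⊕ 0x08 = 0x5E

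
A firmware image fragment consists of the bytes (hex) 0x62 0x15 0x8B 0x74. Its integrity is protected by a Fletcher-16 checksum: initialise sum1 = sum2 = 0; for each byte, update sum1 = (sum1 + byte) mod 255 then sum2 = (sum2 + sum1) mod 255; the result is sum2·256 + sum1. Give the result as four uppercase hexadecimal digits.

Running sums (mod 255):
  after byte 0 (0x62): sum1=98, sum2=98
  after byte 1 (0x15): sum1=119, sum2=217
  after byte 2 (0x8B): sum1=3, sum2=220
  after byte 3 (0x74): sum1=119, sum2=84
Checksum = sum2·256 + sum1 = 84·256 + 119 = 21623 = 0x5477.

5477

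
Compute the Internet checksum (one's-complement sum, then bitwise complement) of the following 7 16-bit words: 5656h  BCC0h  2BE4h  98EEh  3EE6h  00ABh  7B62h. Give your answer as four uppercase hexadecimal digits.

6D22

One's-complement addition (fold any carry out of bit 15 back into bit 0):
  0x5656 + 0xBCC0 = 0x11316 → wrap carry → 0x1317
  0x1317 + 0x2BE4 = 0x03EFB
  0x3EFB + 0x98EE = 0x0D7E9
  0xD7E9 + 0x3EE6 = 0x116CF → wrap carry → 0x16D0
  0x16D0 + 0x00AB = 0x0177B
  0x177B + 0x7B62 = 0x092DD
One's-complement sum = 0x92DD.
Checksum = ~0x92DD & 0xFFFF = 0x6D22.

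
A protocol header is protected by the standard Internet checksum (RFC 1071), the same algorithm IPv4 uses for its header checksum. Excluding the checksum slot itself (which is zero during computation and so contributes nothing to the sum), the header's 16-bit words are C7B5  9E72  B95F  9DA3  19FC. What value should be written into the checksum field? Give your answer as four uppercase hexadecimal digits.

One's-complement addition (fold any carry out of bit 15 back into bit 0):
  0xC7B5 + 0x9E72 = 0x16627 → wrap carry → 0x6628
  0x6628 + 0xB95F = 0x11F87 → wrap carry → 0x1F88
  0x1F88 + 0x9DA3 = 0x0BD2B
  0xBD2B + 0x19FC = 0x0D727
One's-complement sum = 0xD727.
Checksum = ~0xD727 & 0xFFFF = 0x28D8.

28D8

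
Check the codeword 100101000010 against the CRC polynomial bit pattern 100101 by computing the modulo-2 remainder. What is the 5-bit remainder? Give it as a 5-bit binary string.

00010

Modulo-2 division of 100101000010 by 100101:
  pos 0: 100101 XOR 100101 = 000000
Remainder = 00010 (nonzero — an error is detected).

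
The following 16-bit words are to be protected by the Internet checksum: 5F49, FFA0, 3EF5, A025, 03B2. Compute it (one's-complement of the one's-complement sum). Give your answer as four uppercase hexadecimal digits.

One's-complement addition (fold any carry out of bit 15 back into bit 0):
  0x5F49 + 0xFFA0 = 0x15EE9 → wrap carry → 0x5EEA
  0x5EEA + 0x3EF5 = 0x09DDF
  0x9DDF + 0xA025 = 0x13E04 → wrap carry → 0x3E05
  0x3E05 + 0x03B2 = 0x041B7
One's-complement sum = 0x41B7.
Checksum = ~0x41B7 & 0xFFFF = 0xBE48.

BE48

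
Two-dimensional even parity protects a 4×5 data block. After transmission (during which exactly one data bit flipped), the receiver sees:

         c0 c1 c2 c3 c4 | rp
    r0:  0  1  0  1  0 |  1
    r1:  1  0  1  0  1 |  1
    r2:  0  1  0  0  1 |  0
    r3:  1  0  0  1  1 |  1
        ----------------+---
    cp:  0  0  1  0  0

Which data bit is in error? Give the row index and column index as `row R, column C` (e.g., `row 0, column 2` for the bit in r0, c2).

Recompute each row's even parity and compare to rp:
  r0: data parity 0, sent rp 1 → mismatch
  r1: data parity 1, sent rp 1 → ok
  r2: data parity 0, sent rp 0 → ok
  r3: data parity 1, sent rp 1 → ok
Recompute each column's even parity and compare to cp:
  c0: data parity 0, sent cp 0 → ok
  c1: data parity 0, sent cp 0 → ok
  c2: data parity 1, sent cp 1 → ok
  c3: data parity 0, sent cp 0 → ok
  c4: data parity 1, sent cp 0 → mismatch
Exactly one row (r0) and one column (c4) fail → the flipped bit is at their intersection.

row 0, column 4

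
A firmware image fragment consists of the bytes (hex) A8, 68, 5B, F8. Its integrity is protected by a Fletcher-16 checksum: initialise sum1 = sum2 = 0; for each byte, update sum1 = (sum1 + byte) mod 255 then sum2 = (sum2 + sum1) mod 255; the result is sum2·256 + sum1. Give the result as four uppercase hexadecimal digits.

Running sums (mod 255):
  after byte 0 (A8): sum1=168, sum2=168
  after byte 1 (68): sum1=17, sum2=185
  after byte 2 (5B): sum1=108, sum2=38
  after byte 3 (F8): sum1=101, sum2=139
Checksum = sum2·256 + sum1 = 139·256 + 101 = 35685 = 0x8B65.

8B65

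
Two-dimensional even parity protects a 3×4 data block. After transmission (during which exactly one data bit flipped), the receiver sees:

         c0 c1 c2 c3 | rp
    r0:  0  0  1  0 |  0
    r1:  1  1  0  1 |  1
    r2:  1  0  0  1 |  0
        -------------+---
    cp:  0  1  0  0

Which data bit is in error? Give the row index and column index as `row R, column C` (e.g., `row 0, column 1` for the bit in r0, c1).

Recompute each row's even parity and compare to rp:
  r0: data parity 1, sent rp 0 → mismatch
  r1: data parity 1, sent rp 1 → ok
  r2: data parity 0, sent rp 0 → ok
Recompute each column's even parity and compare to cp:
  c0: data parity 0, sent cp 0 → ok
  c1: data parity 1, sent cp 1 → ok
  c2: data parity 1, sent cp 0 → mismatch
  c3: data parity 0, sent cp 0 → ok
Exactly one row (r0) and one column (c2) fail → the flipped bit is at their intersection.

row 0, column 2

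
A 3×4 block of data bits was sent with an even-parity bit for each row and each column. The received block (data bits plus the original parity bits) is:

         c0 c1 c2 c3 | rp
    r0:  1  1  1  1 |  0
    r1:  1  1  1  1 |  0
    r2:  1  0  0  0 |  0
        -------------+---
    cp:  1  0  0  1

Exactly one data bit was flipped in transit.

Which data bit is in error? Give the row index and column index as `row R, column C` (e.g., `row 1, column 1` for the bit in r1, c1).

row 2, column 3

Recompute each row's even parity and compare to rp:
  r0: data parity 0, sent rp 0 → ok
  r1: data parity 0, sent rp 0 → ok
  r2: data parity 1, sent rp 0 → mismatch
Recompute each column's even parity and compare to cp:
  c0: data parity 1, sent cp 1 → ok
  c1: data parity 0, sent cp 0 → ok
  c2: data parity 0, sent cp 0 → ok
  c3: data parity 0, sent cp 1 → mismatch
Exactly one row (r2) and one column (c3) fail → the flipped bit is at their intersection.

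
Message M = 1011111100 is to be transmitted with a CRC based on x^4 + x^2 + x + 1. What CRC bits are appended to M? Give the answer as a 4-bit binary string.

Append 4 zeros: 10111111000000. Divide by 10111 (XOR where the leading bit is 1):
  pos 0: 10111 XOR 10111 = 00000
  pos 5: 11100 XOR 10111 = 01011
  pos 6: 10110 XOR 10111 = 00001
Remainder (last 4 bits) = 1000. This is the CRC / FCS.

1000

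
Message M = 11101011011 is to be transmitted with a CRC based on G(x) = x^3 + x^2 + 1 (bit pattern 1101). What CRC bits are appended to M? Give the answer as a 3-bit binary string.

Append 3 zeros: 11101011011000. Divide by 1101 (XOR where the leading bit is 1):
  pos 0: 1110 XOR 1101 = 0011
  pos 2: 1110 XOR 1101 = 0011
  pos 4: 1111 XOR 1101 = 0010
  pos 6: 1001 XOR 1101 = 0100
  pos 7: 1001 XOR 1101 = 0100
  pos 8: 1000 XOR 1101 = 0101
  pos 9: 1010 XOR 1101 = 0111
  pos 10: 1110 XOR 1101 = 0011
Remainder (last 3 bits) = 011. This is the CRC / FCS.

011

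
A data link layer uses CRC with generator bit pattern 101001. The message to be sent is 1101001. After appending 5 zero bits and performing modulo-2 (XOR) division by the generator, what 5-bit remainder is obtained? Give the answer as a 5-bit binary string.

Append 5 zeros: 110100100000. Divide by 101001 (XOR where the leading bit is 1):
  pos 0: 110100 XOR 101001 = 011101
  pos 1: 111011 XOR 101001 = 010010
  pos 2: 100100 XOR 101001 = 001101
  pos 4: 110100 XOR 101001 = 011101
  pos 5: 111010 XOR 101001 = 010011
  pos 6: 100110 XOR 101001 = 001111
Remainder (last 5 bits) = 01111. This is the CRC / FCS.

01111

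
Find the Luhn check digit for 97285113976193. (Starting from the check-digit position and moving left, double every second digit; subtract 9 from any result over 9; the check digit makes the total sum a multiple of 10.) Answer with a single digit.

Partial digits right→left: 3 9 1 6 7 9 3 1 1 5 8 2 7 9
Double every second digit counting from the check-digit position (so the 1st, 3rd, 5th, ... of the partial from the right).
  doubled (with −9 where >9): 6 2 5 6 2 7 5 → sum 33
  kept as-is: 9 6 9 1 5 2 9 → sum 41
Total = 33 + 41 = 74.
Check digit = (10 − (74 mod 10)) mod 10 = 6.

6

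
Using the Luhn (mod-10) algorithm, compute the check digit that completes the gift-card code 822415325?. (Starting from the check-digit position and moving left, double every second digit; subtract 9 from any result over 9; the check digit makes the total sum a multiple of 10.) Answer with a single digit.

Partial digits right→left: 5 2 3 5 1 4 2 2 8
Double every second digit counting from the check-digit position (so the 1st, 3rd, 5th, ... of the partial from the right).
  doubled (with −9 where >9): 1 6 2 4 7 → sum 20
  kept as-is: 2 5 4 2 → sum 13
Total = 20 + 13 = 33.
Check digit = (10 − (33 mod 10)) mod 10 = 7.

7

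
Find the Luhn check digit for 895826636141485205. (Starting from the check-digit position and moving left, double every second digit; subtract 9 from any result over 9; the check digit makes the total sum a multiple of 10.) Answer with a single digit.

Partial digits right→left: 5 0 2 5 8 4 1 4 1 6 3 6 6 2 8 5 9 8
Double every second digit counting from the check-digit position (so the 1st, 3rd, 5th, ... of the partial from the right).
  doubled (with −9 where >9): 1 4 7 2 2 6 3 7 9 → sum 41
  kept as-is: 0 5 4 4 6 6 2 5 8 → sum 40
Total = 41 + 40 = 81.
Check digit = (10 − (81 mod 10)) mod 10 = 9.

9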